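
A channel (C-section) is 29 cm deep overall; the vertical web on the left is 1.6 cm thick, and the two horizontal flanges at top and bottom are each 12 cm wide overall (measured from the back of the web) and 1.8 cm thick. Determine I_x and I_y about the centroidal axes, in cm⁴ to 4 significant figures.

Break the section into simple shapes (no overlaps), measuring from the bottom-left corner of the bounding box.
Web: 1.6 × 29, A = 46.4 cm², y = 14.5 cm, Ī = 3251.87 cm⁴.
Top flange (beyond web): 10.4 × 1.8, A = 18.72 cm², y = 28.1 cm, Ī = 5.0544 cm⁴.
Bottom flange (beyond web): 10.4 × 1.8, A = 18.72 cm², y = 0.9 cm, Ī = 5.0544 cm⁴.
By symmetry the centroid is at mid-height, ȳ = 14.5 cm.
Transfer each piece to the centroidal x-axis using Ī + A·d² with d = y − 14.5:
  web: d = 0 cm → contributes +3251.87 cm⁴
  top flange (beyond web): d = 13.6 cm → contributes +3467.51 cm⁴
  bottom flange (beyond web): d = -13.6 cm → contributes +3467.51 cm⁴
Total I = 10186.9 cm⁴.
For the y-axis: x̄ = 3.47939 cm.
Repeating about the centroidal y-axis gives I_y = 1093.3 cm⁴.

I_x ≈ 1.019 × 10⁴ cm⁴, I_y ≈ 1093 cm⁴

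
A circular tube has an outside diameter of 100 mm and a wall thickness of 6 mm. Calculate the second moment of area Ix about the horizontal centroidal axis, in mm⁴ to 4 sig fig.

Break the section into simple shapes (no overlaps), measuring from the bottom-left corner of the bounding box.
Outer circle: ⌀100, A = 7853.98 mm², y = 50 mm, Ī = 4 908 739 mm⁴.
Bore (subtracted): ⌀88, A = 6082.12 mm², y = 50 mm, Ī = 2 943 748 mm⁴.
By symmetry the centroid is at mid-height, ȳ = 50 mm.
All pieces are centred on the horizontal centroidal axis, so I = ΣĪ (holes subtracted) = 1 964 991 mm⁴.

Ix ≈ 1.965 × 10⁶ mm⁴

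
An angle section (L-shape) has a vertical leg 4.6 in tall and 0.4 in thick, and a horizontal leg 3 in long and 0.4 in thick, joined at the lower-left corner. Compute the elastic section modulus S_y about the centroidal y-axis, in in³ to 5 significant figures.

S_y ≈ 0.93228 in³

Decompose the section into non-overlapping parts with the origin at the bottom-left of its bounding rectangle.
Vertical leg: 0.4 × 4.6, A = 1.84 in², x = 0.2 in, Ī = 0.02453333 in⁴.
Horizontal leg (remainder): 2.6 × 0.4, A = 1.04 in², x = 1.7 in, Ī = 0.5858667 in⁴.
Centroid: x̄ = ΣA·x / ΣA = 0.7416667 in.
Transfer each piece to the centroidal y-axis using Ī + A·d² with d = x − 0.7416667:
  vertical leg: d = -0.5416667 in → contributes +0.5643944 in⁴
  horizontal leg (remainder): d = 0.9583333 in → contributes +1.541006 in⁴
Total I = 2.1054 in⁴.
Extreme fibre distance c = 2.258333 in; S = I/c = 0.9322804 in³.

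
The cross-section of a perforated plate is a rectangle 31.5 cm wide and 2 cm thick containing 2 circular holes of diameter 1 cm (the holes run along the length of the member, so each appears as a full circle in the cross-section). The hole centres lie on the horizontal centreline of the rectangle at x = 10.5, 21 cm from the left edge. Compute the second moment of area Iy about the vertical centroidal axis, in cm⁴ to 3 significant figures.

Iy ≈ 5170 cm⁴

Decompose the section into non-overlapping parts with the origin at the bottom-left of its bounding rectangle.
Plate: 31.5 × 2, A = 63 cm², x = 15.75 cm, Ī = 5209.3 cm⁴.
Hole 1 (subtracted): ⌀1, A = 0.7854 cm², x = 10.5 cm, Ī = 0.049087 cm⁴.
Hole 2 (subtracted): ⌀1, A = 0.7854 cm², x = 21 cm, Ī = 0.049087 cm⁴.
By symmetry the centroid is at mid-width, x̄ = 15.75 cm.
Transfer each piece to the vertical centroidal axis using Ī + A·d² with d = x − 15.75:
  plate: d = 0 cm → contributes +5209.3 cm⁴
  hole 1: d = -5.25 cm → contributes −21.697 cm⁴
  hole 2: d = 5.25 cm → contributes −21.697 cm⁴
Total I = 5165.9 cm⁴.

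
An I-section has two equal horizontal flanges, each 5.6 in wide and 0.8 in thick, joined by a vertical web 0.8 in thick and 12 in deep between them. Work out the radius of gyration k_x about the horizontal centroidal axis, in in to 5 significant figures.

k_x ≈ 5.0997 in

Break the section into simple shapes (no overlaps), measuring from the bottom-left corner of the bounding box.
Bottom flange: 5.6 × 0.8, A = 4.48 in², y = 0.4 in, Ī = 0.2389333 in⁴.
Web: 0.8 × 12, A = 9.6 in², y = 6.8 in, Ī = 115.2 in⁴.
Top flange: 5.6 × 0.8, A = 4.48 in², y = 13.2 in, Ī = 0.2389333 in⁴.
By symmetry the centroid is at mid-height, ȳ = 6.8 in.
Transfer each piece to the horizontal centroidal axis using Ī + A·d² with d = y − 6.8:
  bottom flange: d = -6.4 in → contributes +183.7397 in⁴
  web: d = 0 in → contributes +115.2 in⁴
  top flange: d = 6.4 in → contributes +183.7397 in⁴
Total I = 482.6795 in⁴.
Radius of gyration: k = √(I/A) = √(482.6795 / 18.56) = 5.099651 in.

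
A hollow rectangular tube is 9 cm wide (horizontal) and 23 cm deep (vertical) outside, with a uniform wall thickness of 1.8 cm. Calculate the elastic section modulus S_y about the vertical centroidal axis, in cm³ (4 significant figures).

S_y ≈ 253.9 cm³

Treat the section as a set of non-overlapping primitives; coordinates are from the bounding-box lower-left.
Outer rectangle: 9 × 23, A = 207 cm², x = 4.5 cm, Ī = 1397.25 cm⁴.
Inner void (subtracted): 5.4 × 19.4, A = 104.76 cm², x = 4.5 cm, Ī = 254.567 cm⁴.
By symmetry the centroid is at mid-width, x̄ = 4.5 cm.
All pieces are centred on the vertical centroidal axis, so I = ΣĪ (holes subtracted) = 1142.68 cm⁴.
Extreme fibre distance c = 4.5 cm; S = I/c = 253.93 cm³.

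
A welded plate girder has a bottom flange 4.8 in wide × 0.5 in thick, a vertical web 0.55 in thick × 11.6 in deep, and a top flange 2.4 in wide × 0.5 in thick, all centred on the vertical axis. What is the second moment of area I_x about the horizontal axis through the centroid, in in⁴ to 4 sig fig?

I_x ≈ 198.1 in⁴

Break the section into simple shapes (no overlaps), measuring from the bottom-left corner of the bounding box.
Bottom plate: 4.8 × 0.5, A = 2.4 in², y = 0.25 in, Ī = 0.05 in⁴.
Web plate: 0.55 × 11.6, A = 6.38 in², y = 6.3 in, Ī = 71.5411 in⁴.
Top plate: 2.4 × 0.5, A = 1.2 in², y = 12.35 in, Ī = 0.025 in⁴.
Centroid: ȳ = ΣA·y / ΣA = 5.57255 in.
Transfer each piece to the horizontal axis through the centroid using Ī + A·d² with d = y − 5.57255:
  bottom plate: d = -5.32255 in → contributes +68.0408 in⁴
  web plate: d = 0.727455 in → contributes +74.9173 in⁴
  top plate: d = 6.77745 in → contributes +55.1457 in⁴
Total I = 198.104 in⁴.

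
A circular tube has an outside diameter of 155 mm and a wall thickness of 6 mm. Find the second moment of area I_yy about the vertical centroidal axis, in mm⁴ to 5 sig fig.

Break the section into simple shapes (no overlaps), measuring from the bottom-left corner of the bounding box.
Outer circle: ⌀155, A = 18869.19 mm², x = 77.5 mm, Ī = 28 333 269 mm⁴.
Bore (subtracted): ⌀143, A = 16060.61 mm², x = 77.5 mm, Ī = 20 526 460 mm⁴.
By symmetry the centroid is at mid-width, x̄ = 77.5 mm.
All pieces are centred on the vertical centroidal axis, so I = ΣĪ (holes subtracted) = 7 806 810 mm⁴.

I_yy ≈ 7.8068 × 10⁶ mm⁴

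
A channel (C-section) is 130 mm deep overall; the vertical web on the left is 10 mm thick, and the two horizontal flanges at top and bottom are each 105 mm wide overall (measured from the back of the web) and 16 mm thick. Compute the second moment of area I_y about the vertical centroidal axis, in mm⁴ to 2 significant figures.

Split into non-overlapping primitives; take the origin at the lower-left of the bounding box.
Web: 10 × 130, A = 1 300 mm², x = 5 mm, Ī = 10 833 mm⁴.
Top flange (beyond web): 95 × 16, A = 1 520 mm², x = 57.5 mm, Ī = 1 143 167 mm⁴.
Bottom flange (beyond web): 95 × 16, A = 1 520 mm², x = 57.5 mm, Ī = 1 143 167 mm⁴.
Centroid: x̄ = ΣA·x / ΣA = 41.77 mm.
Transfer each piece to the vertical centroidal axis using Ī + A·d² with d = x − 41.77:
  web: d = -36.77 mm → contributes +1 768 877 mm⁴
  top flange (beyond web): d = 15.73 mm → contributes +1 519 064 mm⁴
  bottom flange (beyond web): d = 15.73 mm → contributes +1 519 064 mm⁴
Total I = 4 807 005 mm⁴.

I_y ≈ 4.8 × 10⁶ mm⁴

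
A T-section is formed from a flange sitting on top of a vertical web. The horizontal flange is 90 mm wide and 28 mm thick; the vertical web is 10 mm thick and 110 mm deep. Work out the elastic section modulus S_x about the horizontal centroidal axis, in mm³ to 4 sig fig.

S_x ≈ 4.775 × 10⁴ mm³

Split into non-overlapping primitives; take the origin at the lower-left of the bounding box.
Flange: 90 × 28, A = 2 520 mm², y = 124 mm, Ī = 164 640 mm⁴.
Web: 10 × 110, A = 1 100 mm², y = 55 mm, Ī = 1 109 167 mm⁴.
Centroid: ȳ = ΣA·y / ΣA = 103.033 mm.
Transfer each piece to the horizontal centroidal axis using Ī + A·d² with d = y − 103.033:
  flange: d = 20.9669 mm → contributes +1 272 454 mm⁴
  web: d = -48.0331 mm → contributes +3 647 068 mm⁴
Total I = 4 919 523 mm⁴.
Extreme fibre distance c = 103.033 mm; S = I/c = 47 747 mm³.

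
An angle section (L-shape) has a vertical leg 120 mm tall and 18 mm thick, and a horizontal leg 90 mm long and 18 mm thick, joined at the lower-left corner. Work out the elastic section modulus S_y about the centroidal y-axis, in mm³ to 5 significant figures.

Treat the section as a set of non-overlapping primitives; coordinates are from the bounding-box lower-left.
Vertical leg: 18 × 120, A = 2 160 mm², x = 9 mm, Ī = 58 320 mm⁴.
Horizontal leg (remainder): 72 × 18, A = 1 296 mm², x = 54 mm, Ī = 559 872 mm⁴.
Centroid: x̄ = ΣA·x / ΣA = 25.875 mm.
Transfer each piece to the centroidal y-axis using Ī + A·d² with d = x − 25.875:
  vertical leg: d = -16.875 mm → contributes +673413.8 mm⁴
  horizontal leg (remainder): d = 28.125 mm → contributes +1 585 028 mm⁴
Total I = 2 258 442 mm⁴.
Extreme fibre distance c = 64.125 mm; S = I/c = 35219.37 mm³.

S_y ≈ 3.5219 × 10⁴ mm³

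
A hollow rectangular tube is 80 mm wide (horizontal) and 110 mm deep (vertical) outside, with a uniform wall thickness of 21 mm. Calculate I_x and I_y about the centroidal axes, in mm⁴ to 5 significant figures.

Break the section into simple shapes (no overlaps), measuring from the bottom-left corner of the bounding box.
Outer rectangle: 80 × 110, A = 8 800 mm², y = 55 mm, Ī = 8 873 333 mm⁴.
Inner void (subtracted): 38 × 68, A = 2 584 mm², y = 55 mm, Ī = 995701.3 mm⁴.
By symmetry the centroid is at mid-height, ȳ = 55 mm.
All pieces are centred on the centroidal x-axis, so I = ΣĪ (holes subtracted) = 7 877 632 mm⁴.
Repeating about the centroidal y-axis gives I_y = 4 382 392 mm⁴.

I_x ≈ 7.8776 × 10⁶ mm⁴, I_y ≈ 4.3824 × 10⁶ mm⁴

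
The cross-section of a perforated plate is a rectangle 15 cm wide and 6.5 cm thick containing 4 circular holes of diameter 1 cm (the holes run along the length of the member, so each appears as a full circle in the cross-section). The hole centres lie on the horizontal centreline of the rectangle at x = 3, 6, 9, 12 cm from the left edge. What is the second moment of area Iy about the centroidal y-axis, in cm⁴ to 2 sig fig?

Treat the section as a set of non-overlapping primitives; coordinates are from the bounding-box lower-left.
Plate: 15 × 6.5, A = 97.5 cm², x = 7.5 cm, Ī = 1 828 cm⁴.
Hole 1 (subtracted): ⌀1, A = 0.7854 cm², x = 3 cm, Ī = 0.04909 cm⁴.
Hole 2 (subtracted): ⌀1, A = 0.7854 cm², x = 6 cm, Ī = 0.04909 cm⁴.
Hole 3 (subtracted): ⌀1, A = 0.7854 cm², x = 9 cm, Ī = 0.04909 cm⁴.
Hole 4 (subtracted): ⌀1, A = 0.7854 cm², x = 12 cm, Ī = 0.04909 cm⁴.
By symmetry the centroid is at mid-width, x̄ = 7.5 cm.
Transfer each piece to the centroidal y-axis using Ī + A·d² with d = x − 7.5:
  plate: d = 0 cm → contributes +1 828 cm⁴
  hole 1: d = -4.5 cm → contributes −15.95 cm⁴
  hole 2: d = -1.5 cm → contributes −1.816 cm⁴
  hole 3: d = 1.5 cm → contributes −1.816 cm⁴
  hole 4: d = 4.5 cm → contributes −15.95 cm⁴
Total I = 1 793 cm⁴.

Iy ≈ 1800 cm⁴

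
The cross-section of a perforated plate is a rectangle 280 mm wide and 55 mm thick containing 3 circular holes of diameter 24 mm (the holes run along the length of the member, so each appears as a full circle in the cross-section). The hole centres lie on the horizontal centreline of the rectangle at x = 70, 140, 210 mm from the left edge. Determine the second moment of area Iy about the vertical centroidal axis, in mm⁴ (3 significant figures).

Iy ≈ 9.61 × 10⁷ mm⁴

Break the section into simple shapes (no overlaps), measuring from the bottom-left corner of the bounding box.
Plate: 280 × 55, A = 15 400 mm², x = 140 mm, Ī = 100 613 333 mm⁴.
Hole 1 (subtracted): ⌀24, A = 452.39 mm², x = 70 mm, Ī = 16 286 mm⁴.
Hole 2 (subtracted): ⌀24, A = 452.39 mm², x = 140 mm, Ī = 16 286 mm⁴.
Hole 3 (subtracted): ⌀24, A = 452.39 mm², x = 210 mm, Ī = 16 286 mm⁴.
By symmetry the centroid is at mid-width, x̄ = 140 mm.
Transfer each piece to the vertical centroidal axis using Ī + A·d² with d = x − 140:
  plate: d = 0 mm → contributes +100 613 333 mm⁴
  hole 1: d = -70 mm → contributes −2 232 994 mm⁴
  hole 2: d = 0 mm → contributes −16 286 mm⁴
  hole 3: d = 70 mm → contributes −2 232 994 mm⁴
Total I = 96 131 060 mm⁴.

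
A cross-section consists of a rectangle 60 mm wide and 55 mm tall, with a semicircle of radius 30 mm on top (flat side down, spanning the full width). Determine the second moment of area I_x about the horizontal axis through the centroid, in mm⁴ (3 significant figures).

I_x ≈ 2.52 × 10⁶ mm⁴

Break the section into simple shapes (no overlaps), measuring from the bottom-left corner of the bounding box.
Rectangular body: 60 × 55, A = 3 300 mm², y = 27.5 mm, Ī = 831 875 mm⁴.
Semicircular cap: semicircle r = 30, A = 1413.7 mm², y = 67.732 mm, Ī = 88 903 mm⁴.
Centroid: ȳ = ΣA·y / ΣA = 39.566 mm.
Transfer each piece to the horizontal axis through the centroid using Ī + A·d² with d = y − 39.566:
  rectangular body: d = -12.066 mm → contributes +1 312 342 mm⁴
  semicircular cap: d = 28.166 mm → contributes +1 210 444 mm⁴
Total I = 2 522 786 mm⁴.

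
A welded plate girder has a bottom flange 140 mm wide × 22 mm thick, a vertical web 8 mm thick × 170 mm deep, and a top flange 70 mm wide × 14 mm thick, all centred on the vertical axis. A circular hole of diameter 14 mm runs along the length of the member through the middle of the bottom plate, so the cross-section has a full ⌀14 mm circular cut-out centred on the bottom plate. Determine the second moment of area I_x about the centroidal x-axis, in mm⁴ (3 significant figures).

I_x ≈ 3.18 × 10⁷ mm⁴

Treat the section as a set of non-overlapping primitives; coordinates are from the bounding-box lower-left.
Bottom plate: 140 × 22, A = 3 080 mm², y = 11 mm, Ī = 124 227 mm⁴.
Web plate: 8 × 170, A = 1 360 mm², y = 107 mm, Ī = 3 275 333 mm⁴.
Top plate: 70 × 14, A = 980 mm², y = 199 mm, Ī = 16 007 mm⁴.
Hole (subtracted): ⌀14, A = 153.94 mm², y = 11 mm, Ī = 1885.7 mm⁴.
Centroid: ȳ = ΣA·y / ΣA = 70.779 mm.
Transfer each piece to the centroidal x-axis using Ī + A·d² with d = y − 70.779:
  bottom plate: d = -59.779 mm → contributes +11 130 701 mm⁴
  web plate: d = 36.221 mm → contributes +5 059 599 mm⁴
  top plate: d = 128.22 mm → contributes +16 127 815 mm⁴
  hole: d = -59.779 mm → contributes −551 988 mm⁴
Total I = 31 766 127 mm⁴.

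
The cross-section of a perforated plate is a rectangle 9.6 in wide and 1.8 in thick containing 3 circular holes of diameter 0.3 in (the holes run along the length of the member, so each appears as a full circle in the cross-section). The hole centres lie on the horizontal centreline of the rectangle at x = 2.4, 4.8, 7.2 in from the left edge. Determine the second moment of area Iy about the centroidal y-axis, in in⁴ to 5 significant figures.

Iy ≈ 131.89 in⁴

Split into non-overlapping primitives; take the origin at the lower-left of the bounding box.
Plate: 9.6 × 1.8, A = 17.28 in², x = 4.8 in, Ī = 132.7104 in⁴.
Hole 1 (subtracted): ⌀0.3, A = 0.07068583 in², x = 2.4 in, Ī = 0.0003976078 in⁴.
Hole 2 (subtracted): ⌀0.3, A = 0.07068583 in², x = 4.8 in, Ī = 0.0003976078 in⁴.
Hole 3 (subtracted): ⌀0.3, A = 0.07068583 in², x = 7.2 in, Ī = 0.0003976078 in⁴.
By symmetry the centroid is at mid-width, x̄ = 4.8 in.
Transfer each piece to the centroidal y-axis using Ī + A·d² with d = x − 4.8:
  plate: d = 0 in → contributes +132.7104 in⁴
  hole 1: d = -2.4 in → contributes −0.407548 in⁴
  hole 2: d = 0 in → contributes −0.0003976078 in⁴
  hole 3: d = 2.4 in → contributes −0.407548 in⁴
Total I = 131.8949 in⁴.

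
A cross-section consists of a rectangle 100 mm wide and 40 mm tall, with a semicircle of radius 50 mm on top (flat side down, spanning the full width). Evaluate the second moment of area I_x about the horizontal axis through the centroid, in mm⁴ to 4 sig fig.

I_x ≈ 4.586 × 10⁶ mm⁴

Break the section into simple shapes (no overlaps), measuring from the bottom-left corner of the bounding box.
Rectangular body: 100 × 40, A = 4 000 mm², y = 20 mm, Ī = 533 333 mm⁴.
Semicircular cap: semicircle r = 50, A = 3926.99 mm², y = 61.2207 mm, Ī = 685 981 mm⁴.
Centroid: ȳ = ΣA·y / ΣA = 40.4205 mm.
Transfer each piece to the horizontal axis through the centroid using Ī + A·d² with d = y − 40.4205:
  rectangular body: d = -20.4205 mm → contributes +2 201 321 mm⁴
  semicircular cap: d = 20.8002 mm → contributes +2 384 980 mm⁴
Total I = 4 586 301 mm⁴.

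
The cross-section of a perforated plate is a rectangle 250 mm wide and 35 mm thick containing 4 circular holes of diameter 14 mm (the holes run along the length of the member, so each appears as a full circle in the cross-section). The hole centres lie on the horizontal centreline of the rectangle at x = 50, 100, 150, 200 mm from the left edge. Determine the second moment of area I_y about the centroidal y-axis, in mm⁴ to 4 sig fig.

Break the section into simple shapes (no overlaps), measuring from the bottom-left corner of the bounding box.
Plate: 250 × 35, A = 8 750 mm², x = 125 mm, Ī = 45 572 917 mm⁴.
Hole 1 (subtracted): ⌀14, A = 153.938 mm², x = 50 mm, Ī = 1885.74 mm⁴.
Hole 2 (subtracted): ⌀14, A = 153.938 mm², x = 100 mm, Ī = 1885.74 mm⁴.
Hole 3 (subtracted): ⌀14, A = 153.938 mm², x = 150 mm, Ī = 1885.74 mm⁴.
Hole 4 (subtracted): ⌀14, A = 153.938 mm², x = 200 mm, Ī = 1885.74 mm⁴.
By symmetry the centroid is at mid-width, x̄ = 125 mm.
Transfer each piece to the centroidal y-axis using Ī + A·d² with d = x − 125:
  plate: d = 0 mm → contributes +45 572 917 mm⁴
  hole 1: d = -75 mm → contributes −867 787 mm⁴
  hole 2: d = -25 mm → contributes −98 097 mm⁴
  hole 3: d = 25 mm → contributes −98 097 mm⁴
  hole 4: d = 75 mm → contributes −867 787 mm⁴
Total I = 43 641 148 mm⁴.

I_y ≈ 4.364 × 10⁷ mm⁴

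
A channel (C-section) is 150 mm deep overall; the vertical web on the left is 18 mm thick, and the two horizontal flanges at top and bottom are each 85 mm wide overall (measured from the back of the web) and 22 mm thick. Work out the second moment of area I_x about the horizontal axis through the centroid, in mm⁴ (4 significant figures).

Break the section into simple shapes (no overlaps), measuring from the bottom-left corner of the bounding box.
Web: 18 × 150, A = 2 700 mm², y = 75 mm, Ī = 5 062 500 mm⁴.
Top flange (beyond web): 67 × 22, A = 1 474 mm², y = 139 mm, Ī = 59451.3 mm⁴.
Bottom flange (beyond web): 67 × 22, A = 1 474 mm², y = 11 mm, Ī = 59451.3 mm⁴.
By symmetry the centroid is at mid-height, ȳ = 75 mm.
Transfer each piece to the horizontal axis through the centroid using Ī + A·d² with d = y − 75:
  web: d = 0 mm → contributes +5 062 500 mm⁴
  top flange (beyond web): d = 64 mm → contributes +6 096 955 mm⁴
  bottom flange (beyond web): d = -64 mm → contributes +6 096 955 mm⁴
Total I = 17 256 411 mm⁴.

I_x ≈ 1.726 × 10⁷ mm⁴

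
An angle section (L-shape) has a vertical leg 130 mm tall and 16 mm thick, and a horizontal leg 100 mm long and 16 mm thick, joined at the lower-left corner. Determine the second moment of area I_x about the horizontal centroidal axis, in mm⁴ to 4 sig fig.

I_x ≈ 5.611 × 10⁶ mm⁴

Decompose the section into non-overlapping parts with the origin at the bottom-left of its bounding rectangle.
Vertical leg: 16 × 130, A = 2 080 mm², y = 65 mm, Ī = 2 929 333 mm⁴.
Horizontal leg (remainder): 84 × 16, A = 1 344 mm², y = 8 mm, Ī = 28 672 mm⁴.
Centroid: ȳ = ΣA·y / ΣA = 42.6262 mm.
Transfer each piece to the horizontal centroidal axis using Ī + A·d² with d = y − 42.6262:
  vertical leg: d = 22.3738 mm → contributes +3 970 557 mm⁴
  horizontal leg (remainder): d = -34.6262 mm → contributes +1 640 090 mm⁴
Total I = 5 610 647 mm⁴.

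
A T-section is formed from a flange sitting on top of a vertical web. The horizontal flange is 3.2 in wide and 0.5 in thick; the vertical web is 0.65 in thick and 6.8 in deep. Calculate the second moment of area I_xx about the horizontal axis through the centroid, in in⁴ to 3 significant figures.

Treat the section as a set of non-overlapping primitives; coordinates are from the bounding-box lower-left.
Flange: 3.2 × 0.5, A = 1.6 in², y = 7.05 in, Ī = 0.033333 in⁴.
Web: 0.65 × 6.8, A = 4.42 in², y = 3.4 in, Ī = 17.032 in⁴.
Centroid: ȳ = ΣA·y / ΣA = 4.3701 in.
Transfer each piece to the horizontal axis through the centroid using Ī + A·d² with d = y − 4.3701:
  flange: d = 2.6799 in → contributes +11.524 in⁴
  web: d = -0.9701 in → contributes +21.191 in⁴
Total I = 32.716 in⁴.

I_xx ≈ 32.7 in⁴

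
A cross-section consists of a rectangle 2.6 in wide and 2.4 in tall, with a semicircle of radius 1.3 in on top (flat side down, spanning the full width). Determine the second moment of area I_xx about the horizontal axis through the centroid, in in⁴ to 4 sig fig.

I_xx ≈ 9.023 in⁴

Treat the section as a set of non-overlapping primitives; coordinates are from the bounding-box lower-left.
Rectangular body: 2.6 × 2.4, A = 6.24 in², y = 1.2 in, Ī = 2.9952 in⁴.
Semicircular cap: semicircle r = 1.3, A = 2.65465 in², y = 2.95174 in, Ī = 0.313477 in⁴.
Centroid: ȳ = ΣA·y / ΣA = 1.72281 in.
Transfer each piece to the horizontal axis through the centroid using Ī + A·d² with d = y − 1.72281:
  rectangular body: d = -0.522814 in → contributes +4.7008 in⁴
  semicircular cap: d = 1.22892 in → contributes +4.32266 in⁴
Total I = 9.02347 in⁴.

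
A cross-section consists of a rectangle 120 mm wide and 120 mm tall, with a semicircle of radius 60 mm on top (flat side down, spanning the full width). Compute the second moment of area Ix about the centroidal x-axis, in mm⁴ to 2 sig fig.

Treat the section as a set of non-overlapping primitives; coordinates are from the bounding-box lower-left.
Rectangular body: 120 × 120, A = 14 400 mm², y = 60 mm, Ī = 17 280 000 mm⁴.
Semicircular cap: semicircle r = 60, A = 5 655 mm², y = 145.5 mm, Ī = 1 422 450 mm⁴.
Centroid: ȳ = ΣA·y / ΣA = 84.1 mm.
Transfer each piece to the centroidal x-axis using Ī + A·d² with d = y − 84.1:
  rectangular body: d = -24.1 mm → contributes +25 642 616 mm⁴
  semicircular cap: d = 61.37 mm → contributes +22 717 677 mm⁴
Total I = 48 360 293 mm⁴.

Ix ≈ 4.8 × 10⁷ mm⁴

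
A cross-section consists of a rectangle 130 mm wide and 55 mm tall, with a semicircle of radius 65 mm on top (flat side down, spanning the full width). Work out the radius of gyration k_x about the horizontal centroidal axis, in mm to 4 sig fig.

k_x ≈ 32.10 mm

Decompose the section into non-overlapping parts with the origin at the bottom-left of its bounding rectangle.
Rectangular body: 130 × 55, A = 7 150 mm², y = 27.5 mm, Ī = 1 802 396 mm⁴.
Semicircular cap: semicircle r = 65, A = 6636.61 mm², y = 82.5869 mm, Ī = 1 959 230 mm⁴.
Centroid: ȳ = ΣA·y / ΣA = 54.0178 mm.
Transfer each piece to the horizontal centroidal axis using Ī + A·d² with d = y − 54.0178:
  rectangular body: d = -26.5178 mm → contributes +6 830 218 mm⁴
  semicircular cap: d = 28.5691 mm → contributes +7 375 988 mm⁴
Total I = 14 206 206 mm⁴.
Radius of gyration: k = √(I/A) = √(14 206 206 / 13786.6) = 32.1004 mm.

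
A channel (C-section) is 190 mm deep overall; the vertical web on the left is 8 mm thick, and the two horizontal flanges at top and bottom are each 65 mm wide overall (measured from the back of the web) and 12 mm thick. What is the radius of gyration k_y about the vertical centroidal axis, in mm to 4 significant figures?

k_y ≈ 19.86 mm

Treat the section as a set of non-overlapping primitives; coordinates are from the bounding-box lower-left.
Web: 8 × 190, A = 1 520 mm², x = 4 mm, Ī = 8106.67 mm⁴.
Top flange (beyond web): 57 × 12, A = 684 mm², x = 36.5 mm, Ī = 185 193 mm⁴.
Bottom flange (beyond web): 57 × 12, A = 684 mm², x = 36.5 mm, Ī = 185 193 mm⁴.
Centroid: x̄ = ΣA·x / ΣA = 19.3947 mm.
Transfer each piece to the vertical centroidal axis using Ī + A·d² with d = x − 19.3947:
  web: d = -15.3947 mm → contributes +368 344 mm⁴
  top flange (beyond web): d = 17.1053 mm → contributes +385 325 mm⁴
  bottom flange (beyond web): d = 17.1053 mm → contributes +385 325 mm⁴
Total I = 1 138 993 mm⁴.
Radius of gyration: k = √(I/A) = √(1 138 993 / 2 888) = 19.8592 mm.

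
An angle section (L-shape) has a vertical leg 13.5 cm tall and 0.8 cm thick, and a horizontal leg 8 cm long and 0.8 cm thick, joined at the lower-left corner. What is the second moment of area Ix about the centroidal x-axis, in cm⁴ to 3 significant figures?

Ix ≈ 316 cm⁴

Split into non-overlapping primitives; take the origin at the lower-left of the bounding box.
Vertical leg: 0.8 × 13.5, A = 10.8 cm², y = 6.75 cm, Ī = 164.03 cm⁴.
Horizontal leg (remainder): 7.2 × 0.8, A = 5.76 cm², y = 0.4 cm, Ī = 0.3072 cm⁴.
Centroid: ȳ = ΣA·y / ΣA = 4.5413 cm.
Transfer each piece to the centroidal x-axis using Ī + A·d² with d = y − 4.5413:
  vertical leg: d = 2.2087 cm → contributes +216.71 cm⁴
  horizontal leg (remainder): d = -4.1413 cm → contributes +99.094 cm⁴
Total I = 315.8 cm⁴.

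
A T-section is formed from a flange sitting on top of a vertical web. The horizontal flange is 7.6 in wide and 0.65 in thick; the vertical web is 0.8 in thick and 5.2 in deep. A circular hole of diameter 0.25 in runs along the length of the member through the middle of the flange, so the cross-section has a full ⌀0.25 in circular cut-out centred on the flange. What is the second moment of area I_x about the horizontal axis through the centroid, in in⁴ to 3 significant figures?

I_x ≈ 28.8 in⁴

Split into non-overlapping primitives; take the origin at the lower-left of the bounding box.
Flange: 7.6 × 0.65, A = 4.94 in², y = 5.525 in, Ī = 0.17393 in⁴.
Web: 0.8 × 5.2, A = 4.16 in², y = 2.6 in, Ī = 9.3739 in⁴.
Hole (subtracted): ⌀0.25, A = 0.049087 in², y = 5.525 in, Ī = 0.00019175 in⁴.
Centroid: ȳ = ΣA·y / ΣA = 4.1806 in.
Transfer each piece to the horizontal axis through the centroid using Ī + A·d² with d = y − 4.1806:
  flange: d = 1.3444 in → contributes +9.1025 in⁴
  web: d = -1.5806 in → contributes +19.767 in⁴
  hole: d = 1.3444 in → contributes −0.088912 in⁴
Total I = 28.78 in⁴.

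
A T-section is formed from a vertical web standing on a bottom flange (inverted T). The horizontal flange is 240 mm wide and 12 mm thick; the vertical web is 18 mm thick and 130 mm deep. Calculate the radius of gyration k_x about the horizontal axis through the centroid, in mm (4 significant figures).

Decompose the section into non-overlapping parts with the origin at the bottom-left of its bounding rectangle.
Flange: 240 × 12, A = 2 880 mm², y = 6 mm, Ī = 34 560 mm⁴.
Web: 18 × 130, A = 2 340 mm², y = 77 mm, Ī = 3 295 500 mm⁴.
Centroid: ȳ = ΣA·y / ΣA = 37.8276 mm.
Transfer each piece to the horizontal axis through the centroid using Ī + A·d² with d = y − 37.8276:
  flange: d = -31.8276 mm → contributes +2 951 986 mm⁴
  web: d = 39.1724 mm → contributes +6 886 179 mm⁴
Total I = 9 838 165 mm⁴.
Radius of gyration: k = √(I/A) = √(9 838 165 / 5 220) = 43.4132 mm.

k_x ≈ 43.41 mm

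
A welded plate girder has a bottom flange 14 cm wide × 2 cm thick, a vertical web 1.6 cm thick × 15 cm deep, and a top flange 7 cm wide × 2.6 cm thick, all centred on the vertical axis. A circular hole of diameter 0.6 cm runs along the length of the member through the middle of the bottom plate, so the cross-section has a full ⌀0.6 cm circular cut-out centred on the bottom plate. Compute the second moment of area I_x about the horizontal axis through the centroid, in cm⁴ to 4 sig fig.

Decompose the section into non-overlapping parts with the origin at the bottom-left of its bounding rectangle.
Bottom plate: 14 × 2, A = 28 cm², y = 1 cm, Ī = 9.33333 cm⁴.
Web plate: 1.6 × 15, A = 24 cm², y = 9.5 cm, Ī = 450 cm⁴.
Top plate: 7 × 2.6, A = 18.2 cm², y = 18.3 cm, Ī = 10.2527 cm⁴.
Hole (subtracted): ⌀0.6, A = 0.282743 cm², y = 1 cm, Ī = 0.00636173 cm⁴.
Centroid: ȳ = ΣA·y / ΣA = 8.42106 cm.
Transfer each piece to the horizontal axis through the centroid using Ī + A·d² with d = y − 8.42106:
  bottom plate: d = -7.42106 cm → contributes +1551.35 cm⁴
  web plate: d = 1.07894 cm → contributes +477.939 cm⁴
  top plate: d = 9.87894 cm → contributes +1786.45 cm⁴
  hole: d = -7.42106 cm → contributes −15.5776 cm⁴
Total I = 3800.17 cm⁴.

I_x ≈ 3800 cm⁴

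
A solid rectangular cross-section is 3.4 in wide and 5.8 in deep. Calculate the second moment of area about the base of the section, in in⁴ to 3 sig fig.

The section: 3.4 × 5.8, A = 19.72 in², y = 2.9 in, Ī = 55.282 in⁴.
Transfer it to the bottom edge using Ī + A·d² with d = y − 0:
  the section: d = 2.9 in → contributes +221.13 in⁴
Total I = 221.13 in⁴.

I_base ≈ 221 in⁴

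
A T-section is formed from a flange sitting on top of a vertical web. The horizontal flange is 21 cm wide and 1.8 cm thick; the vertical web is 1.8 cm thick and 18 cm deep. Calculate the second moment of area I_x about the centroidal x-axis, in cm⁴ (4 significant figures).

I_x ≈ 2595 cm⁴

Split into non-overlapping primitives; take the origin at the lower-left of the bounding box.
Flange: 21 × 1.8, A = 37.8 cm², y = 18.9 cm, Ī = 10.206 cm⁴.
Web: 1.8 × 18, A = 32.4 cm², y = 9 cm, Ī = 874.8 cm⁴.
Centroid: ȳ = ΣA·y / ΣA = 14.3308 cm.
Transfer each piece to the centroidal x-axis using Ī + A·d² with d = y − 14.3308:
  flange: d = 4.56923 cm → contributes +799.389 cm⁴
  web: d = -5.33077 cm → contributes +1795.51 cm⁴
Total I = 2594.9 cm⁴.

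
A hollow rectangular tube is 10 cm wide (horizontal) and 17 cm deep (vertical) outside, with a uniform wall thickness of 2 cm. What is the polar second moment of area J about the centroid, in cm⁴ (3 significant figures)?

J ≈ 4180 cm⁴

Decompose the section into non-overlapping parts with the origin at the bottom-left of its bounding rectangle.
Outer rectangle: 10 × 17, A = 170 cm², y = 8.5 cm, Ī = 4094.2 cm⁴.
Inner void (subtracted): 6 × 13, A = 78 cm², y = 8.5 cm, Ī = 1098.5 cm⁴.
By symmetry the centroid is at mid-height, ȳ = 8.5 cm.
All pieces are centred on the centroidal x-axis, so I = ΣĪ (holes subtracted) = 2995.7 cm⁴.
Repeating about the centroidal y-axis gives I_y = 1182.7 cm⁴.
Polar second moment: J = I_x + I_y = 4178.3 cm⁴.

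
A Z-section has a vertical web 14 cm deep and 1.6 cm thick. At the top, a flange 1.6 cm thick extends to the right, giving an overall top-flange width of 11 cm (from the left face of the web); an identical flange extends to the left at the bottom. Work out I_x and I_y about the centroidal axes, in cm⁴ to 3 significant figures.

I_x ≈ 1530 cm⁴, I_y ≈ 1140 cm⁴

Treat the section as a set of non-overlapping primitives; coordinates are from the bounding-box lower-left.
Web: 1.6 × 14, A = 22.4 cm², y = 7 cm, Ī = 365.87 cm⁴.
Top flange (beyond web): 9.4 × 1.6, A = 15.04 cm², y = 13.2 cm, Ī = 3.2085 cm⁴.
Bottom flange (beyond web): 9.4 × 1.6, A = 15.04 cm², y = 0.8 cm, Ī = 3.2085 cm⁴.
Centroid: ȳ = ΣA·y / ΣA = 7 cm.
Transfer each piece to the centroidal x-axis using Ī + A·d² with d = y − 7:
  web: d = 0 cm → contributes +365.87 cm⁴
  top flange (beyond web): d = 6.2 cm → contributes +581.35 cm⁴
  bottom flange (beyond web): d = -6.2 cm → contributes +581.35 cm⁴
Total I = 1528.6 cm⁴.
For the y-axis: x̄ = 10.2 cm.
Repeating about the centroidal y-axis gives I_y = 1136.2 cm⁴.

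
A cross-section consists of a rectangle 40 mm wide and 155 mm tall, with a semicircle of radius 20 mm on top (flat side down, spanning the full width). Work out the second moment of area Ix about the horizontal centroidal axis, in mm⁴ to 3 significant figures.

Ix ≈ 1.66 × 10⁷ mm⁴

Treat the section as a set of non-overlapping primitives; coordinates are from the bounding-box lower-left.
Rectangular body: 40 × 155, A = 6 200 mm², y = 77.5 mm, Ī = 12 412 917 mm⁴.
Semicircular cap: semicircle r = 20, A = 628.32 mm², y = 163.49 mm, Ī = 17 561 mm⁴.
Centroid: ȳ = ΣA·y / ΣA = 85.412 mm.
Transfer each piece to the horizontal centroidal axis using Ī + A·d² with d = y − 85.412:
  rectangular body: d = -7.9123 mm → contributes +12 801 069 mm⁴
  semicircular cap: d = 78.076 mm → contributes +3 847 696 mm⁴
Total I = 16 648 765 mm⁴.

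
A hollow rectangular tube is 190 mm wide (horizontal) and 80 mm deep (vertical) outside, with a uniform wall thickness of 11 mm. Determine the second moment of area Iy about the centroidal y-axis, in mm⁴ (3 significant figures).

Decompose the section into non-overlapping parts with the origin at the bottom-left of its bounding rectangle.
Outer rectangle: 190 × 80, A = 15 200 mm², x = 95 mm, Ī = 45 726 667 mm⁴.
Inner void (subtracted): 168 × 58, A = 9 744 mm², x = 95 mm, Ī = 22 917 888 mm⁴.
By symmetry the centroid is at mid-width, x̄ = 95 mm.
All pieces are centred on the centroidal y-axis, so I = ΣĪ (holes subtracted) = 22 808 779 mm⁴.

Iy ≈ 2.28 × 10⁷ mm⁴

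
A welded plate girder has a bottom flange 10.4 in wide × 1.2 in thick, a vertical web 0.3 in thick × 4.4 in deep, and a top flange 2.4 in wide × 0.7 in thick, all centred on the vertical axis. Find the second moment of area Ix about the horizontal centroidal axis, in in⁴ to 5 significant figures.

Treat the section as a set of non-overlapping primitives; coordinates are from the bounding-box lower-left.
Bottom plate: 10.4 × 1.2, A = 12.48 in², y = 0.6 in, Ī = 1.4976 in⁴.
Web plate: 0.3 × 4.4, A = 1.32 in², y = 3.4 in, Ī = 2.1296 in⁴.
Top plate: 2.4 × 0.7, A = 1.68 in², y = 5.95 in, Ī = 0.0686 in⁴.
Centroid: ȳ = ΣA·y / ΣA = 1.41938 in.
Transfer each piece to the horizontal centroidal axis using Ī + A·d² with d = y − 1.41938:
  bottom plate: d = -0.8193798 in → contributes +9.876464 in⁴
  web plate: d = 1.98062 in → contributes +7.30777 in⁴
  top plate: d = 4.53062 in → contributes +34.55315 in⁴
Total I = 51.73739 in⁴.

Ix ≈ 51.737 in⁴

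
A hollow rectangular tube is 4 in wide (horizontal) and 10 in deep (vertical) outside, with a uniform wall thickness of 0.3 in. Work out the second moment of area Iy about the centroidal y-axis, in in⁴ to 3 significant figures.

Break the section into simple shapes (no overlaps), measuring from the bottom-left corner of the bounding box.
Outer rectangle: 4 × 10, A = 40 in², x = 2 in, Ī = 53.333 in⁴.
Inner void (subtracted): 3.4 × 9.4, A = 31.96 in², x = 2 in, Ī = 30.788 in⁴.
By symmetry the centroid is at mid-width, x̄ = 2 in.
All pieces are centred on the centroidal y-axis, so I = ΣĪ (holes subtracted) = 22.545 in⁴.

Iy ≈ 22.5 in⁴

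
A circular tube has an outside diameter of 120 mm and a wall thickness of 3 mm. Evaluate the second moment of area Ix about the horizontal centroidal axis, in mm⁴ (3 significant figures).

Break the section into simple shapes (no overlaps), measuring from the bottom-left corner of the bounding box.
Outer circle: ⌀120, A = 11 310 mm², y = 60 mm, Ī = 10 178 760 mm⁴.
Bore (subtracted): ⌀114, A = 10 207 mm², y = 60 mm, Ī = 8 290 664 mm⁴.
By symmetry the centroid is at mid-height, ȳ = 60 mm.
All pieces are centred on the horizontal centroidal axis, so I = ΣĪ (holes subtracted) = 1 888 096 mm⁴.

Ix ≈ 1.89 × 10⁶ mm⁴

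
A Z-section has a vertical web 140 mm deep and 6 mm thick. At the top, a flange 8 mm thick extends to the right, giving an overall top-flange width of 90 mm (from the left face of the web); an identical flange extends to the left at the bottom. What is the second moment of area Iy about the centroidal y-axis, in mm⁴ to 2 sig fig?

Iy ≈ 3.5 × 10⁶ mm⁴

Decompose the section into non-overlapping parts with the origin at the bottom-left of its bounding rectangle.
Web: 6 × 140, A = 840 mm², x = 87 mm, Ī = 2 520 mm⁴.
Top flange (beyond web): 84 × 8, A = 672 mm², x = 132 mm, Ī = 395 136 mm⁴.
Bottom flange (beyond web): 84 × 8, A = 672 mm², x = 42 mm, Ī = 395 136 mm⁴.
Centroid: x̄ = ΣA·x / ΣA = 87 mm.
Transfer each piece to the centroidal y-axis using Ī + A·d² with d = x − 87:
  web: d = 0 mm → contributes +2 520 mm⁴
  top flange (beyond web): d = 45 mm → contributes +1 755 936 mm⁴
  bottom flange (beyond web): d = -45 mm → contributes +1 755 936 mm⁴
Total I = 3 514 392 mm⁴.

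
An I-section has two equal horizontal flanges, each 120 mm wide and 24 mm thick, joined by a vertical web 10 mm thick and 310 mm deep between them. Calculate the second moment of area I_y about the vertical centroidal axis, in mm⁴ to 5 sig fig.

Decompose the section into non-overlapping parts with the origin at the bottom-left of its bounding rectangle.
Bottom flange: 120 × 24, A = 2 880 mm², x = 60 mm, Ī = 3 456 000 mm⁴.
Web: 10 × 310, A = 3 100 mm², x = 60 mm, Ī = 25833.33 mm⁴.
Top flange: 120 × 24, A = 2 880 mm², x = 60 mm, Ī = 3 456 000 mm⁴.
By symmetry the centroid is at mid-width, x̄ = 60 mm.
All pieces are centred on the vertical centroidal axis, so I = ΣĪ = 6 937 833 mm⁴.

I_y ≈ 6.9378 × 10⁶ mm⁴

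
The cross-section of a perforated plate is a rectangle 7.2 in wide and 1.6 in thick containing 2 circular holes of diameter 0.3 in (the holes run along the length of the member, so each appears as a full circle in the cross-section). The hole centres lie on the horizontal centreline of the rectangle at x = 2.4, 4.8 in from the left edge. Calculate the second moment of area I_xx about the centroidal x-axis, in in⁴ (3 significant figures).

I_xx ≈ 2.46 in⁴

Break the section into simple shapes (no overlaps), measuring from the bottom-left corner of the bounding box.
Plate: 7.2 × 1.6, A = 11.52 in², y = 0.8 in, Ī = 2.4576 in⁴.
Hole 1 (subtracted): ⌀0.3, A = 0.070686 in², y = 0.8 in, Ī = 0.00039761 in⁴.
Hole 2 (subtracted): ⌀0.3, A = 0.070686 in², y = 0.8 in, Ī = 0.00039761 in⁴.
By symmetry the centroid is at mid-height, ȳ = 0.8 in.
All pieces are centred on the centroidal x-axis, so I = ΣĪ (holes subtracted) = 2.4568 in⁴.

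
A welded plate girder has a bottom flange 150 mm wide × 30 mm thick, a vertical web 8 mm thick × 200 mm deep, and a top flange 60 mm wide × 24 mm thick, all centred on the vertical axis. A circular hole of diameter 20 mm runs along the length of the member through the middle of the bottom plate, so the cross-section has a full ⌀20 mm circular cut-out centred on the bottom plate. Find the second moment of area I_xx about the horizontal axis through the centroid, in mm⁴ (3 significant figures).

Treat the section as a set of non-overlapping primitives; coordinates are from the bounding-box lower-left.
Bottom plate: 150 × 30, A = 4 500 mm², y = 15 mm, Ī = 337 500 mm⁴.
Web plate: 8 × 200, A = 1 600 mm², y = 130 mm, Ī = 5 333 333 mm⁴.
Top plate: 60 × 24, A = 1 440 mm², y = 242 mm, Ī = 69 120 mm⁴.
Hole (subtracted): ⌀20, A = 314.16 mm², y = 15 mm, Ī = 7 854 mm⁴.
Centroid: ȳ = ΣA·y / ΣA = 85.702 mm.
Transfer each piece to the horizontal axis through the centroid using Ī + A·d² with d = y − 85.702:
  bottom plate: d = -70.702 mm → contributes +22 831 855 mm⁴
  web plate: d = 44.298 mm → contributes +8 473 061 mm⁴
  top plate: d = 156.3 mm → contributes +35 247 060 mm⁴
  hole: d = -70.702 mm → contributes −1 578 256 mm⁴
Total I = 64 973 720 mm⁴.

I_xx ≈ 6.50 × 10⁷ mm⁴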